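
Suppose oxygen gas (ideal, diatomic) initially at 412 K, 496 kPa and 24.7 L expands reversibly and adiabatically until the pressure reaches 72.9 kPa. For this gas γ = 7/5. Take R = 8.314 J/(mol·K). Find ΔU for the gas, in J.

n = P₁V₁/(RT₁) = 496×24.7/(8.314×412) = 3.58 mol.
Adiabatic: T₂/T₁ = (P₂/P₁)^((γ−1)/γ) ⇒ T₂ = 412×(0.147)^0.286 = 238 K; V₂ = 97.2 L.
For an ideal gas ΔU = nCvΔT with Cv = (5/2)R = 20.8 J/(mol·K).
ΔU = 3.58×20.8×(238−412) = -12900 J.

-12900 J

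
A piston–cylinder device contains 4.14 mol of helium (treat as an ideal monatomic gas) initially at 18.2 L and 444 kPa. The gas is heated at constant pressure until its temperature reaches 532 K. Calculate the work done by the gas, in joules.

10200 J

T₁ = P₁V₁/(nR) = 444×18.2/(4.14×8.314) = 235 K.
Isobaric: P stays 444 kPa; V/T = const ⇒ T₂ = 532 K, V₂ = 41.2 L.
W = PΔV = 444×(41.2−18.2) kPa·L = 10200 J.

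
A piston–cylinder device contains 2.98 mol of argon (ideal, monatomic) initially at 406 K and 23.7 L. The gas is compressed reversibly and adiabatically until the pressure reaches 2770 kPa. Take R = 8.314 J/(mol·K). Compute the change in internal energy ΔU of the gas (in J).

P₁ = nRT₁/V₁ = 2.98×8.314×406/23.7 = 424 kPa.
Adiabatic: T₂/T₁ = (P₂/P₁)^((γ−1)/γ) ⇒ T₂ = 406×(6.53)^0.400 = 860 K; V₂ = 7.69 L.
For an ideal gas ΔU = nCvΔT with Cv = (3/2)R = 12.5 J/(mol·K).
ΔU = 2.98×12.5×(860−406) = 16900 J.

16900 J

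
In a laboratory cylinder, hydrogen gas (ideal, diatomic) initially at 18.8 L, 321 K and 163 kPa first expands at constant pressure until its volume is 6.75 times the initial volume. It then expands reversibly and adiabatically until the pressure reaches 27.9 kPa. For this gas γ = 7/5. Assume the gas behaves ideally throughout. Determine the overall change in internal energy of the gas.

23600 J

n = P₁V₁/(RT₁) = 163×18.8/(8.314×321) = 1.15 mol.
Step 1 — Isobaric: P stays 163 kPa; V/T = const ⇒ T₂ = 2170 K, V₂ = 127 L.
W = PΔV = 163×(127−18.8) kPa·L = 17600 J.
ΔU = nCvΔT = 1.15×20.8×(2170−321) = 44100 J.
Q = ΔU + W = nCpΔT = 61700 J.
State after step 1: P = 163 kPa, V = 127 L, T = 2170 K.
Step 2 — Adiabatic: T₂/T₁ = (P₂/P₁)^((γ−1)/γ) ⇒ T₂ = 2170×(0.171)^0.286 = 1310 K; V₂ = 448 L.
ΔU = nCvΔT = 1.15×20.8×(1310−2170) = -20500 J.
Q = 0 for an adiabatic process, so W = −ΔU = 20500 J.
Net over both steps: W = 38100 J, Q = 61700 J, ΔU = 23600 J.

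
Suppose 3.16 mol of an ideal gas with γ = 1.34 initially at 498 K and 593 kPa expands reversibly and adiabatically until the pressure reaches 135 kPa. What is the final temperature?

V₁ = nRT₁/P₁ = 3.16×8.314×498/593 = 22.1 L.
Adiabatic: T₂/T₁ = (P₂/P₁)^((γ−1)/γ) ⇒ T₂ = 498×(0.228)^0.254 = 342 K; V₂ = 66.6 L.

342 K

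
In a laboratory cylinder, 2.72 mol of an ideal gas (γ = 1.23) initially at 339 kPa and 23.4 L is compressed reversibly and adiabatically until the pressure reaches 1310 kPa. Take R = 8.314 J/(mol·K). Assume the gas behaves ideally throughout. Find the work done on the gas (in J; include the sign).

9920 J

T₁ = P₁V₁/(nR) = 339×23.4/(2.72×8.314) = 351 K.
Adiabatic: T₂/T₁ = (P₂/P₁)^((γ−1)/γ) ⇒ T₂ = 351×(3.86)^0.187 = 452 K; V₂ = 7.80 L.
ΔU = nCvΔT = 2.72×36.1×(452−351) = 9920 J.
Q = 0 for an adiabatic process, so W = −ΔU = -9920 J.
Work done on the gas = −W_by = 9920 J.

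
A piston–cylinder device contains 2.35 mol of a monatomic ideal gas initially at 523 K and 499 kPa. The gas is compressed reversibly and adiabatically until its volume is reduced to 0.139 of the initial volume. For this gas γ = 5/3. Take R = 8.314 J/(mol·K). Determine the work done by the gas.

V₁ = nRT₁/P₁ = 2.35×8.314×523/499 = 20.5 L.
Adiabatic: TV^(γ−1) = const ⇒ T₂ = 523×(7.19)^0.667 = 1950 K; PV^γ = const ⇒ P₂ = 13400 kPa.
ΔU = nCvΔT = 2.35×12.5×(1950−523) = 41800 J.
Q = 0 for an adiabatic process, so W = −ΔU = -41800 J.

-41800 J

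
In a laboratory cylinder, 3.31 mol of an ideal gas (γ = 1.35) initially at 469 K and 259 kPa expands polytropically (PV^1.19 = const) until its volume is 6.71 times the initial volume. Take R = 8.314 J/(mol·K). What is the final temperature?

327 K

V₁ = nRT₁/P₁ = 3.31×8.314×469/259 = 49.8 L.
Polytropic n=1.19: T₂ = T₁(V₁/V₂)^(n−1) = 469×(0.149)^0.19 = 327 K; P₂ = P₁(V₁/V₂)^n = 26.9 kPa.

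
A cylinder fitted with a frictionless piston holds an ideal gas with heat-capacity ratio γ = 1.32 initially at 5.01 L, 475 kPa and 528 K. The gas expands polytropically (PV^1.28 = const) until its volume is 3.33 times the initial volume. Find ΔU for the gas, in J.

-2130 J

n = P₁V₁/(RT₁) = 475×5.01/(8.314×528) = 0.542 mol.
Polytropic n=1.28: T₂ = T₁(V₁/V₂)^(n−1) = 528×(0.300)^0.28 = 377 K; P₂ = P₁(V₁/V₂)^n = 102 kPa.
For an ideal gas ΔU = nCvΔT with Cv = R/(γ−1) = 26.0 J/(mol·K).
ΔU = 0.542×26.0×(377−528) = -2130 J.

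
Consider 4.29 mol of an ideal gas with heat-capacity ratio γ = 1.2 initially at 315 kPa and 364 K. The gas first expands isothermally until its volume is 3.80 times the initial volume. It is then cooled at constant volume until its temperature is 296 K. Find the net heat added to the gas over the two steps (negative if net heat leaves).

5210 J

V₁ = nRT₁/P₁ = 4.29×8.314×364/315 = 41.2 L.
Step 1 — Isothermal: T stays 364 K; PV = const ⇒ V₂ = 157 L, P₂ = 82.9 kPa.
ΔU = 0 (ideal gas, T constant).
W = nRT ln(V₂/V₁) = 4.29×8.314×364×ln(3.80) = 17300 J.
Q = ΔU + W = 17300 J.
State after step 1: P = 82.9 kPa, V = 157 L, T = 364 K.
Step 2 — Isochoric: V stays 157 L; P/T = const ⇒ T₂ = 296 K, P₂ = 67.4 kPa.
W = 0 (no volume change).
ΔU = nCvΔT = 4.29×41.6×(296−364) = -12100 J.
Q = ΔU = -12100 J.
Net over both steps: W = 17300 J, Q = 5210 J, ΔU = -12100 J.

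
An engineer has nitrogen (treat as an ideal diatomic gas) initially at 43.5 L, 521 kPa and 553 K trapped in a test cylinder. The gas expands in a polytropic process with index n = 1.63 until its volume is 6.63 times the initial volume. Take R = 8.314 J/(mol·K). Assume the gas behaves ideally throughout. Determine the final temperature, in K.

168 K

Polytropic n=1.63: T₂ = T₁(V₁/V₂)^(n−1) = 553×(0.151)^0.63 = 168 K; P₂ = P₁(V₁/V₂)^n = 23.9 kPa.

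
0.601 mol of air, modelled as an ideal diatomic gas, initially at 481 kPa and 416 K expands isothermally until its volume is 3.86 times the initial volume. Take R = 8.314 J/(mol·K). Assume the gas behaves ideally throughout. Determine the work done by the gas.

V₁ = nRT₁/P₁ = 0.601×8.314×416/481 = 4.32 L.
Isothermal: T stays 416 K; PV = const ⇒ V₂ = 16.7 L, P₂ = 125 kPa.
W = nRT ln(V₂/V₁) = 0.601×8.314×416×ln(3.86) = 2810 J.

2810 J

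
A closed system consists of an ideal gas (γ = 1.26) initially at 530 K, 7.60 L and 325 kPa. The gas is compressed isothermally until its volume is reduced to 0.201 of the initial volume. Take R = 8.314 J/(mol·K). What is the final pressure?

Isothermal: T stays 530 K; PV = const ⇒ V₂ = 1.53 L, P₂ = 1620 kPa.

1620 kPa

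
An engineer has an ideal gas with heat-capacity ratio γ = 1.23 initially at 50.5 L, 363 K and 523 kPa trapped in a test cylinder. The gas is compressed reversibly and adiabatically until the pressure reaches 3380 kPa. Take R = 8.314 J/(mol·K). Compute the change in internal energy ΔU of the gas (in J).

n = P₁V₁/(RT₁) = 523×50.5/(8.314×363) = 8.75 mol.
Adiabatic: T₂/T₁ = (P₂/P₁)^((γ−1)/γ) ⇒ T₂ = 363×(6.46)^0.187 = 515 K; V₂ = 11.1 L.
For an ideal gas ΔU = nCvΔT with Cv = R/(γ−1) = 36.1 J/(mol·K).
ΔU = 8.75×36.1×(515−363) = 47900 J.

47900 J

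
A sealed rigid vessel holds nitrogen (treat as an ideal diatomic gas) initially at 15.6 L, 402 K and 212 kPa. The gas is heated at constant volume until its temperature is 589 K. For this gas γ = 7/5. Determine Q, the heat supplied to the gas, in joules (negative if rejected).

3850 J

n = P₁V₁/(RT₁) = 212×15.6/(8.314×402) = 0.990 mol.
Isochoric: V stays 15.6 L; P/T = const ⇒ T₂ = 589 K, P₂ = 311 kPa.
W = 0 (no volume change).
ΔU = nCvΔT = 0.990×20.8×(589−402) = 3850 J.
Q = ΔU = 3850 J.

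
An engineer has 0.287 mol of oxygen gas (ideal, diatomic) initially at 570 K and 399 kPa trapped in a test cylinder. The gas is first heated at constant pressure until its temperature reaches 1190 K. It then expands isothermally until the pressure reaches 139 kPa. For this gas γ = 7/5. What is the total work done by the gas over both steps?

V₁ = nRT₁/P₁ = 0.287×8.314×570/399 = 3.41 L.
Step 1 — Isobaric: P stays 399 kPa; V/T = const ⇒ T₂ = 1190 K, V₂ = 7.12 L.
W = PΔV = 399×(7.12−3.41) kPa·L = 1480 J.
ΔU = nCvΔT = 0.287×20.8×(1190−570) = 3700 J.
Q = ΔU + W = nCpΔT = 5180 J.
State after step 1: P = 399 kPa, V = 7.12 L, T = 1190 K.
Step 2 — Isothermal: T stays 1190 K; PV = const ⇒ V₂ = 20.4 L, P₂ = 139 kPa.
ΔU = 0 (ideal gas, T constant).
W = nRT ln(V₂/V₁) = 0.287×8.314×1190×ln(2.87) = 2990 J.
Q = ΔU + W = 2990 J.
Net over both steps: W = 4470 J, Q = 8170 J, ΔU = 3700 J.

4470 J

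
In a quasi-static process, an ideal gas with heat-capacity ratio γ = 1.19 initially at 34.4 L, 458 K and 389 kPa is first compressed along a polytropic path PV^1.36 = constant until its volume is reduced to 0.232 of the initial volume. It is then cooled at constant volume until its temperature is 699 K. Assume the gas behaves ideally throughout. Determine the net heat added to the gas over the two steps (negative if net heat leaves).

11300 J

n = P₁V₁/(RT₁) = 389×34.4/(8.314×458) = 3.51 mol.
Step 1 — Polytropic n=1.36: T₂ = T₁(V₁/V₂)^(n−1) = 458×(4.31)^0.36 = 775 K; P₂ = P₁(V₁/V₂)^n = 2840 kPa.
W = (P₁V₁−P₂V₂)/(n−1) = (389×34.4−2840×7.98)/0.36 = -25700 J.
ΔU = nCvΔT = 3.51×43.8×(775−458) = 48700 J.
Q = ΔU + W = 23000 J.
State after step 1: P = 2840 kPa, V = 7.98 L, T = 775 K.
Step 2 — Isochoric: V stays 7.98 L; P/T = const ⇒ T₂ = 699 K, P₂ = 2560 kPa.
W = 0 (no volume change).
ΔU = nCvΔT = 3.51×43.8×(699−775) = -11700 J.
Q = ΔU = -11700 J.
Net over both steps: W = -25700 J, Q = 11300 J, ΔU = 37100 J.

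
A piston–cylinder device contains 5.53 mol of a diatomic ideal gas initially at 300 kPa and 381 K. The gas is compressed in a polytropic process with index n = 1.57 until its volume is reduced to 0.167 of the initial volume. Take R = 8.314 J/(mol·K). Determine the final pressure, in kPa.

4980 kPa

V₁ = nRT₁/P₁ = 5.53×8.314×381/300 = 58.4 L.
Polytropic n=1.57: T₂ = T₁(V₁/V₂)^(n−1) = 381×(5.99)^0.57 = 1060 K; P₂ = P₁(V₁/V₂)^n = 4980 kPa.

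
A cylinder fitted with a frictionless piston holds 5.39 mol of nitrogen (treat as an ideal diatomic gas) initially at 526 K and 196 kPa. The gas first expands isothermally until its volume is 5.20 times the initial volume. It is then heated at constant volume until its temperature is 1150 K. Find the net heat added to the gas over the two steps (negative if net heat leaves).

109000 J

V₁ = nRT₁/P₁ = 5.39×8.314×526/196 = 120 L.
Step 1 — Isothermal: T stays 526 K; PV = const ⇒ V₂ = 625 L, P₂ = 37.7 kPa.
ΔU = 0 (ideal gas, T constant).
W = nRT ln(V₂/V₁) = 5.39×8.314×526×ln(5.20) = 38900 J.
Q = ΔU + W = 38900 J.
State after step 1: P = 37.7 kPa, V = 625 L, T = 526 K.
Step 2 — Isochoric: V stays 625 L; P/T = const ⇒ T₂ = 1150 K, P₂ = 82.4 kPa.
W = 0 (no volume change).
ΔU = nCvΔT = 5.39×20.8×(1150−526) = 69900 J.
Q = ΔU = 69900 J.
Net over both steps: W = 38900 J, Q = 109000 J, ΔU = 69900 J.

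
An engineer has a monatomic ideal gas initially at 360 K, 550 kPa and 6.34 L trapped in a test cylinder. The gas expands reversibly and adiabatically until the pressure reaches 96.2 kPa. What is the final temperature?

Adiabatic: T₂/T₁ = (P₂/P₁)^((γ−1)/γ) ⇒ T₂ = 360×(0.175)^0.400 = 179 K; V₂ = 18.0 L.

179 K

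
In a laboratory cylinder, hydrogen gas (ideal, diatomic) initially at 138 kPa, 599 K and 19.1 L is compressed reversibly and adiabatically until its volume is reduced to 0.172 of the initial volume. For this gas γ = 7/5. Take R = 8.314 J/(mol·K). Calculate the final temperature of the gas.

1210 K

Adiabatic: TV^(γ−1) = const ⇒ T₂ = 599×(5.81)^0.400 = 1210 K; PV^γ = const ⇒ P₂ = 1620 kPa.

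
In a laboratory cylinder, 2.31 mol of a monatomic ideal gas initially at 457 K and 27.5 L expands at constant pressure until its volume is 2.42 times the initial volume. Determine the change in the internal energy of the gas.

18700 J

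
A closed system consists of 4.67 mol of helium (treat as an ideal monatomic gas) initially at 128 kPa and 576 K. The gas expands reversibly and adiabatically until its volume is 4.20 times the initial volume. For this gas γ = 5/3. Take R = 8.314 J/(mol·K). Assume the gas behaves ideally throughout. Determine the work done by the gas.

V₁ = nRT₁/P₁ = 4.67×8.314×576/128 = 175 L.
Adiabatic: TV^(γ−1) = const ⇒ T₂ = 576×(0.238)^0.667 = 221 K; PV^γ = const ⇒ P₂ = 11.7 kPa.
ΔU = nCvΔT = 4.67×12.5×(221−576) = -20700 J.
Q = 0 for an adiabatic process, so W = −ΔU = 20700 J.

20700 J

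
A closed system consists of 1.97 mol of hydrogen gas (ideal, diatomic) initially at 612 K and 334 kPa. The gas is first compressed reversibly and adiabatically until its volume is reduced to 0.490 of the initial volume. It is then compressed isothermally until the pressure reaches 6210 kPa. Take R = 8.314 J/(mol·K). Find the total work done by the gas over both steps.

-33900 J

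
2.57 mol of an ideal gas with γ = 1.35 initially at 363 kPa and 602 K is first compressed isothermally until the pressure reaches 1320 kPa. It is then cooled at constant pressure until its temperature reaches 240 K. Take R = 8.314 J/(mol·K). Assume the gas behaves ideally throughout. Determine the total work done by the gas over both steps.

V₁ = nRT₁/P₁ = 2.57×8.314×602/363 = 35.4 L.
Step 1 — Isothermal: T stays 602 K; PV = const ⇒ V₂ = 9.74 L, P₂ = 1320 kPa.
ΔU = 0 (ideal gas, T constant).
W = nRT ln(V₂/V₁) = 2.57×8.314×602×ln(0.275) = -16600 J.
Q = ΔU + W = -16600 J.
State after step 1: P = 1320 kPa, V = 9.74 L, T = 602 K.
Step 2 — Isobaric: P stays 1320 kPa; V/T = const ⇒ T₂ = 240 K, V₂ = 3.88 L.
W = PΔV = 1320×(3.88−9.74) kPa·L = -7730 J.
ΔU = nCvΔT = 2.57×23.8×(240−602) = -22100 J.
Q = ΔU + W = nCpΔT = -29800 J.
Net over both steps: W = -24300 J, Q = -46400 J, ΔU = -22100 J.

-24300 J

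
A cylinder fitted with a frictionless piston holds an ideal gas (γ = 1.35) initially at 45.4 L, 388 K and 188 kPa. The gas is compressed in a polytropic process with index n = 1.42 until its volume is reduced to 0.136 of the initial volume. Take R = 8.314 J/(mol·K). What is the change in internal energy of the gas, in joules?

32000 J

n = P₁V₁/(RT₁) = 188×45.4/(8.314×388) = 2.65 mol.
Polytropic n=1.42: T₂ = T₁(V₁/V₂)^(n−1) = 388×(7.35)^0.42 = 897 K; P₂ = P₁(V₁/V₂)^n = 3200 kPa.
For an ideal gas ΔU = nCvΔT with Cv = R/(γ−1) = 23.8 J/(mol·K).
ΔU = 2.65×23.8×(897−388) = 32000 J.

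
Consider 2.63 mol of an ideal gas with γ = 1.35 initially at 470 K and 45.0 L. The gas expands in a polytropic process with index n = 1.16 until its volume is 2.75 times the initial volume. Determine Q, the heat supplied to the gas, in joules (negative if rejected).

5210 J

P₁ = nRT₁/V₁ = 2.63×8.314×470/45.0 = 228 kPa.
Polytropic n=1.16: T₂ = T₁(V₁/V₂)^(n−1) = 470×(0.364)^0.16 = 400 K; P₂ = P₁(V₁/V₂)^n = 70.6 kPa.
W = (P₁V₁−P₂V₂)/(n−1) = (228×45.0−70.6×124)/0.16 = 9600 J.
ΔU = nCvΔT = 2.63×23.8×(400−470) = -4390 J.
Q = ΔU + W = 5210 J.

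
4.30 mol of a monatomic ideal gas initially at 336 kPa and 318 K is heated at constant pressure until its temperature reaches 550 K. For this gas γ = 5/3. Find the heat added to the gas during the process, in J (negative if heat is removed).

20700 J

V₁ = nRT₁/P₁ = 4.30×8.314×318/336 = 33.8 L.
Isobaric: P stays 336 kPa; V/T = const ⇒ T₂ = 550 K, V₂ = 58.5 L.
W = PΔV = 336×(58.5−33.8) kPa·L = 8290 J.
ΔU = nCvΔT = 4.30×12.5×(550−318) = 12400 J.
Q = ΔU + W = nCpΔT = 20700 J.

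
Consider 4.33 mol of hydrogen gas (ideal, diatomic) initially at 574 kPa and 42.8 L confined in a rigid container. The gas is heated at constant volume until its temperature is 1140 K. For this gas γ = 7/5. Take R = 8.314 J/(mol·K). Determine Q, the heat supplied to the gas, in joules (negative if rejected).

41200 J

T₁ = P₁V₁/(nR) = 574×42.8/(4.33×8.314) = 682 K.
Isochoric: V stays 42.8 L; P/T = const ⇒ T₂ = 1140 K, P₂ = 959 kPa.
W = 0 (no volume change).
ΔU = nCvΔT = 4.33×20.8×(1140−682) = 41200 J.
Q = ΔU = 41200 J.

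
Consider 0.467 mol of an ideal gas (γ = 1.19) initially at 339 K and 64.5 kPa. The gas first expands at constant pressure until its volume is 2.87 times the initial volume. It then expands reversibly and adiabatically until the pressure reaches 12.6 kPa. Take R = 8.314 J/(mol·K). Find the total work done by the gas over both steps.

7020 J

V₁ = nRT₁/P₁ = 0.467×8.314×339/64.5 = 20.4 L.
Step 1 — Isobaric: P stays 64.5 kPa; V/T = const ⇒ T₂ = 973 K, V₂ = 58.6 L.
W = PΔV = 64.5×(58.6−20.4) kPa·L = 2460 J.
ΔU = nCvΔT = 0.467×43.8×(973−339) = 13000 J.
Q = ΔU + W = nCpΔT = 15400 J.
State after step 1: P = 64.5 kPa, V = 58.6 L, T = 973 K.
Step 2 — Adiabatic: T₂/T₁ = (P₂/P₁)^((γ−1)/γ) ⇒ T₂ = 973×(0.195)^0.160 = 750 K; V₂ = 231 L.
ΔU = nCvΔT = 0.467×43.8×(750−973) = -4560 J.
Q = 0 for an adiabatic process, so W = −ΔU = 4560 J.
Net over both steps: W = 7020 J, Q = 15400 J, ΔU = 8390 J.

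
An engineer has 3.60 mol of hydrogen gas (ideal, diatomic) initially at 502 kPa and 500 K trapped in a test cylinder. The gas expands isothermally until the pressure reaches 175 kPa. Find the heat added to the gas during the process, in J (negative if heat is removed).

V₁ = nRT₁/P₁ = 3.60×8.314×500/502 = 29.8 L.
Isothermal: T stays 500 K; PV = const ⇒ V₂ = 85.5 L, P₂ = 175 kPa.
ΔU = 0 (ideal gas, T constant).
W = nRT ln(V₂/V₁) = 3.60×8.314×500×ln(2.87) = 15800 J.
Q = ΔU + W = 15800 J.

15800 J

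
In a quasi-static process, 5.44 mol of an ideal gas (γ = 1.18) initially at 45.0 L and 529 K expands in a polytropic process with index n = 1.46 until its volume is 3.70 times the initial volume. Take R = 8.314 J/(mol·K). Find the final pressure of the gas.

P₁ = nRT₁/V₁ = 5.44×8.314×529/45.0 = 532 kPa.
Polytropic n=1.46: T₂ = T₁(V₁/V₂)^(n−1) = 529×(0.270)^0.46 = 290 K; P₂ = P₁(V₁/V₂)^n = 78.7 kPa.

78.7 kPa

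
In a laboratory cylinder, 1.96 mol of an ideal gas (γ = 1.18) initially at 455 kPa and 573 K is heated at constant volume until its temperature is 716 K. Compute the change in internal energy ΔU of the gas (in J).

V₁ = nRT₁/P₁ = 1.96×8.314×573/455 = 20.5 L.
Isochoric: V stays 20.5 L; P/T = const ⇒ T₂ = 716 K, P₂ = 569 kPa.
For an ideal gas ΔU = nCvΔT with Cv = R/(γ−1) = 46.2 J/(mol·K).
ΔU = 1.96×46.2×(716−573) = 12900 J.

12900 J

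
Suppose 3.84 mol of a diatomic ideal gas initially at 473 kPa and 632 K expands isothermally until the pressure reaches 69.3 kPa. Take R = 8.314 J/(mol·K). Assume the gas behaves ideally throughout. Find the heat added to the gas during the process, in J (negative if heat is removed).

V₁ = nRT₁/P₁ = 3.84×8.314×632/473 = 42.7 L.
Isothermal: T stays 632 K; PV = const ⇒ V₂ = 291 L, P₂ = 69.3 kPa.
ΔU = 0 (ideal gas, T constant).
W = nRT ln(V₂/V₁) = 3.84×8.314×632×ln(6.83) = 38800 J.
Q = ΔU + W = 38800 J.

38800 J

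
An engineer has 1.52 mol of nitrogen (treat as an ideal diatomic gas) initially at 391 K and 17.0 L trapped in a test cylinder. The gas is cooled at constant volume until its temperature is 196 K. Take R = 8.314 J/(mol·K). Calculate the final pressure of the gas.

146 kPa

P₁ = nRT₁/V₁ = 1.52×8.314×391/17.0 = 291 kPa.
Isochoric: V stays 17.0 L; P/T = const ⇒ T₂ = 196 K, P₂ = 146 kPa.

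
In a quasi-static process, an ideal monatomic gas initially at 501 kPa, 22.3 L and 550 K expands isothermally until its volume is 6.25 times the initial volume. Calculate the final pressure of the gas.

Isothermal: T stays 550 K; PV = const ⇒ V₂ = 139 L, P₂ = 80.2 kPa.

80.2 kPa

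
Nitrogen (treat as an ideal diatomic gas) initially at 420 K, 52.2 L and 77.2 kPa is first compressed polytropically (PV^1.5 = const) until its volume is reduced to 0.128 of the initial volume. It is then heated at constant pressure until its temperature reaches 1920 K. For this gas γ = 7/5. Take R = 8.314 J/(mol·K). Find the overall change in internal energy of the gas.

n = P₁V₁/(RT₁) = 77.2×52.2/(8.314×420) = 1.15 mol.
Step 1 — Polytropic n=1.5: T₂ = T₁(V₁/V₂)^(n−1) = 420×(7.81)^0.50 = 1170 K; P₂ = P₁(V₁/V₂)^n = 1690 kPa.
W = (P₁V₁−P₂V₂)/(n−1) = (77.2×52.2−1690×6.68)/0.50 = -14500 J.
ΔU = nCvΔT = 1.15×20.8×(1170−420) = 18100 J.
Q = ΔU + W = 3620 J.
State after step 1: P = 1690 kPa, V = 6.68 L, T = 1170 K.
Step 2 — Isobaric: P stays 1690 kPa; V/T = const ⇒ T₂ = 1920 K, V₂ = 10.9 L.
W = PΔV = 1690×(10.9−6.68) kPa·L = 7160 J.
ΔU = nCvΔT = 1.15×20.8×(1920−1170) = 17900 J.
Q = ΔU + W = nCpΔT = 25100 J.
Net over both steps: W = -7310 J, Q = 28700 J, ΔU = 36000 J.

36000 J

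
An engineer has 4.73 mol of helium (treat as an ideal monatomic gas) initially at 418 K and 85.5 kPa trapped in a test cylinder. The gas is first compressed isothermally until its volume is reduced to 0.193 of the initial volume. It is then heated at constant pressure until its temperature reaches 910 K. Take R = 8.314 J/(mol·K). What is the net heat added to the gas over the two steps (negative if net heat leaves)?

21300 J

V₁ = nRT₁/P₁ = 4.73×8.314×418/85.5 = 192 L.
Step 1 — Isothermal: T stays 418 K; PV = const ⇒ V₂ = 37.1 L, P₂ = 443 kPa.
ΔU = 0 (ideal gas, T constant).
W = nRT ln(V₂/V₁) = 4.73×8.314×418×ln(0.193) = -27000 J.
Q = ΔU + W = -27000 J.
State after step 1: P = 443 kPa, V = 37.1 L, T = 418 K.
Step 2 — Isobaric: P stays 443 kPa; V/T = const ⇒ T₂ = 910 K, V₂ = 80.8 L.
W = PΔV = 443×(80.8−37.1) kPa·L = 19300 J.
ΔU = nCvΔT = 4.73×12.5×(910−418) = 29000 J.
Q = ΔU + W = nCpΔT = 48400 J.
Net over both steps: W = -7690 J, Q = 21300 J, ΔU = 29000 J.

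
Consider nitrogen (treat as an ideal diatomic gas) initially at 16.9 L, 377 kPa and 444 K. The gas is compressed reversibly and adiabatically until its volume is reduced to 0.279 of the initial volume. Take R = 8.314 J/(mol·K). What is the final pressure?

2250 kPa

Adiabatic: TV^(γ−1) = const ⇒ T₂ = 444×(3.58)^0.400 = 740 K; PV^γ = const ⇒ P₂ = 2250 kPa.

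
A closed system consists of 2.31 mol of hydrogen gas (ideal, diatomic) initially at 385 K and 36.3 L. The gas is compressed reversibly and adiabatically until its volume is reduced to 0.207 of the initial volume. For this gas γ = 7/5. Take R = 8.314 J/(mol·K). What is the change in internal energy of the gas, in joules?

P₁ = nRT₁/V₁ = 2.31×8.314×385/36.3 = 204 kPa.
Adiabatic: TV^(γ−1) = const ⇒ T₂ = 385×(4.83)^0.400 = 723 K; PV^γ = const ⇒ P₂ = 1850 kPa.
For an ideal gas ΔU = nCvΔT with Cv = (5/2)R = 20.8 J/(mol·K).
ΔU = 2.31×20.8×(723−385) = 16200 J.

16200 J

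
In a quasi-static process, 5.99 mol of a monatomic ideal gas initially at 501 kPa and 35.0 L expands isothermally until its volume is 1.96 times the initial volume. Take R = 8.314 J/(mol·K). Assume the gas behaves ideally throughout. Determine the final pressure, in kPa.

256 kPa

T₁ = P₁V₁/(nR) = 501×35.0/(5.99×8.314) = 352 K.
Isothermal: T stays 352 K; PV = const ⇒ V₂ = 68.6 L, P₂ = 256 kPa.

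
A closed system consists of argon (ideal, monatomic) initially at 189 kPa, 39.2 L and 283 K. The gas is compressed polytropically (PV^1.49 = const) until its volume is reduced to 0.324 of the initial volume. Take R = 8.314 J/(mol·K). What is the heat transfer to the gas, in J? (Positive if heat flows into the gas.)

n = P₁V₁/(RT₁) = 189×39.2/(8.314×283) = 3.15 mol.
Polytropic n=1.49: T₂ = T₁(V₁/V₂)^(n−1) = 283×(3.09)^0.49 = 492 K; P₂ = P₁(V₁/V₂)^n = 1010 kPa.
W = (P₁V₁−P₂V₂)/(n−1) = (189×39.2−1010×12.7)/0.49 = -11100 J.
ΔU = nCvΔT = 3.15×12.5×(492−283) = 8190 J.
Q = ΔU + W = -2950 J.

-2950 J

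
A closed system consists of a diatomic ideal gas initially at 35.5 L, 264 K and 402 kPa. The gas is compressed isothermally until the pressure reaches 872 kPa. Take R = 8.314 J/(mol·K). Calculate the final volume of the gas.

Isothermal: T stays 264 K; PV = const ⇒ V₂ = 16.4 L, P₂ = 872 kPa.

16.4 L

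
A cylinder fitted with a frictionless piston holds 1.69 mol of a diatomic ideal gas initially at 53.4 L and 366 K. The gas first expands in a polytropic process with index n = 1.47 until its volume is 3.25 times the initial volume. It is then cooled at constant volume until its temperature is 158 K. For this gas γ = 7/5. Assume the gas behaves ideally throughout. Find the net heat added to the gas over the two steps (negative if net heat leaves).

P₁ = nRT₁/V₁ = 1.69×8.314×366/53.4 = 96.3 kPa.
Step 1 — Polytropic n=1.47: T₂ = T₁(V₁/V₂)^(n−1) = 366×(0.308)^0.47 = 210 K; P₂ = P₁(V₁/V₂)^n = 17.0 kPa.
W = (P₁V₁−P₂V₂)/(n−1) = (96.3×53.4−17.0×174)/0.47 = 4650 J.
ΔU = nCvΔT = 1.69×20.8×(210−366) = -5470 J.
Q = ΔU + W = -814 J.
State after step 1: P = 17.0 kPa, V = 174 L, T = 210 K.
Step 2 — Isochoric: V stays 174 L; P/T = const ⇒ T₂ = 158 K, P₂ = 12.8 kPa.
W = 0 (no volume change).
ΔU = nCvΔT = 1.69×20.8×(158−210) = -1840 J.
Q = ΔU = -1840 J.
Net over both steps: W = 4650 J, Q = -2650 J, ΔU = -7310 J.

-2650 J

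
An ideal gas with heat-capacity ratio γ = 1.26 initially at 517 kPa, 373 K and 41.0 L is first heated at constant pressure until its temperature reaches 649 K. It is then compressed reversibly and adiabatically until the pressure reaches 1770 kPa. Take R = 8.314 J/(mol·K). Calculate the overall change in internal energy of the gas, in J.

101000 J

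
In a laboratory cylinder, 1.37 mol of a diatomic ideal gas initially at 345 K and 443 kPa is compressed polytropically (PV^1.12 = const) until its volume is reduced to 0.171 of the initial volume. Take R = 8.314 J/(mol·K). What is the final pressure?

3200 kPa

V₁ = nRT₁/P₁ = 1.37×8.314×345/443 = 8.87 L.
Polytropic n=1.12: T₂ = T₁(V₁/V₂)^(n−1) = 345×(5.85)^0.12 = 426 K; P₂ = P₁(V₁/V₂)^n = 3200 kPa.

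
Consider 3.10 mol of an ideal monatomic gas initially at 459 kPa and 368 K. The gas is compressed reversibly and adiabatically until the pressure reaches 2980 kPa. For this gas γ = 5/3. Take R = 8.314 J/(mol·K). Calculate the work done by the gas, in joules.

-15800 J

V₁ = nRT₁/P₁ = 3.10×8.314×368/459 = 20.7 L.
Adiabatic: T₂/T₁ = (P₂/P₁)^((γ−1)/γ) ⇒ T₂ = 368×(6.49)^0.400 = 778 K; V₂ = 6.73 L.
ΔU = nCvΔT = 3.10×12.5×(778−368) = 15800 J.
Q = 0 for an adiabatic process, so W = −ΔU = -15800 J.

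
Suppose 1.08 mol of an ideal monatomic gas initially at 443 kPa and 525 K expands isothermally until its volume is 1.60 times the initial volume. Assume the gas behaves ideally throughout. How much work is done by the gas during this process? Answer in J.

2220 J

V₁ = nRT₁/P₁ = 1.08×8.314×525/443 = 10.6 L.
Isothermal: T stays 525 K; PV = const ⇒ V₂ = 17.0 L, P₂ = 277 kPa.
W = nRT ln(V₂/V₁) = 1.08×8.314×525×ln(1.60) = 2220 J.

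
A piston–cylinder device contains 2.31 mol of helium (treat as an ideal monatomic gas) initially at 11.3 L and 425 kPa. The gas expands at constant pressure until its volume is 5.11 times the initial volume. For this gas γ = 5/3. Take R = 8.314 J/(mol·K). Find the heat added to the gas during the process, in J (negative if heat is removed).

T₁ = P₁V₁/(nR) = 425×11.3/(2.31×8.314) = 250 K.
Isobaric: P stays 425 kPa; V/T = const ⇒ T₂ = 1280 K, V₂ = 57.7 L.
W = PΔV = 425×(57.7−11.3) kPa·L = 19700 J.
ΔU = nCvΔT = 2.31×12.5×(1280−250) = 29600 J.
Q = ΔU + W = nCpΔT = 49300 J.

49300 J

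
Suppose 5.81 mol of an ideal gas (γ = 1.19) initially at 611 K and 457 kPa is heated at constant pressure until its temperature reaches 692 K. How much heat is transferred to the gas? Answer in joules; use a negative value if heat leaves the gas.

V₁ = nRT₁/P₁ = 5.81×8.314×611/457 = 64.6 L.
Isobaric: P stays 457 kPa; V/T = const ⇒ T₂ = 692 K, V₂ = 73.1 L.
W = PΔV = 457×(73.1−64.6) kPa·L = 3910 J.
ΔU = nCvΔT = 5.81×43.8×(692−611) = 20600 J.
Q = ΔU + W = nCpΔT = 24500 J.

24500 J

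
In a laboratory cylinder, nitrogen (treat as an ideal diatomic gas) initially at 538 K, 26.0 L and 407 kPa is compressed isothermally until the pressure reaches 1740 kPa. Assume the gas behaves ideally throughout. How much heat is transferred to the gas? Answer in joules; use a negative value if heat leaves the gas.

-15400 J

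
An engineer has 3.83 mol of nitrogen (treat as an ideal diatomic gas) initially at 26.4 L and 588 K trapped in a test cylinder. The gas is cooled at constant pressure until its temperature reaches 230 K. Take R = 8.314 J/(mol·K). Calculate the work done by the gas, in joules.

-11400 J

P₁ = nRT₁/V₁ = 3.83×8.314×588/26.4 = 709 kPa.
Isobaric: P stays 709 kPa; V/T = const ⇒ T₂ = 230 K, V₂ = 10.3 L.
W = PΔV = 709×(10.3−26.4) kPa·L = -11400 J.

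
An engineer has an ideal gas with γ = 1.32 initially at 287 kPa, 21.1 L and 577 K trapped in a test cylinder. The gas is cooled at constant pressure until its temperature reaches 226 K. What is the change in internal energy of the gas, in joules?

-11500 J

n = P₁V₁/(RT₁) = 287×21.1/(8.314×577) = 1.26 mol.
Isobaric: P stays 287 kPa; V/T = const ⇒ T₂ = 226 K, V₂ = 8.26 L.
For an ideal gas ΔU = nCvΔT with Cv = R/(γ−1) = 26.0 J/(mol·K).
ΔU = 1.26×26.0×(226−577) = -11500 J.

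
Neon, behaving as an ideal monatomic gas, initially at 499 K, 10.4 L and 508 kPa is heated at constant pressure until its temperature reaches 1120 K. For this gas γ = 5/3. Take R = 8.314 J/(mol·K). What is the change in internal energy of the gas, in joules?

9860 J

n = P₁V₁/(RT₁) = 508×10.4/(8.314×499) = 1.27 mol.
Isobaric: P stays 508 kPa; V/T = const ⇒ T₂ = 1120 K, V₂ = 23.3 L.
For an ideal gas ΔU = nCvΔT with Cv = (3/2)R = 12.5 J/(mol·K).
ΔU = 1.27×12.5×(1120−499) = 9860 J.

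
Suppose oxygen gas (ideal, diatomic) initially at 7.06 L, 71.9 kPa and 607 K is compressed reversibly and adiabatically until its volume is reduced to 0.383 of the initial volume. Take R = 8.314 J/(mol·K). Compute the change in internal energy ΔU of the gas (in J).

n = P₁V₁/(RT₁) = 71.9×7.06/(8.314×607) = 0.101 mol.
Adiabatic: TV^(γ−1) = const ⇒ T₂ = 607×(2.61)^0.400 = 891 K; PV^γ = const ⇒ P₂ = 276 kPa.
For an ideal gas ΔU = nCvΔT with Cv = (5/2)R = 20.8 J/(mol·K).
ΔU = 0.101×20.8×(891−607) = 594 J.

594 J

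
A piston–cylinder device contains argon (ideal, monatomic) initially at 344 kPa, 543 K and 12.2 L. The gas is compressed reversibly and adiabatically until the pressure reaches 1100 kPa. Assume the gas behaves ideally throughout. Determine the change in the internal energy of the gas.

3730 J

n = P₁V₁/(RT₁) = 344×12.2/(8.314×543) = 0.930 mol.
Adiabatic: T₂/T₁ = (P₂/P₁)^((γ−1)/γ) ⇒ T₂ = 543×(3.20)^0.400 = 864 K; V₂ = 6.07 L.
For an ideal gas ΔU = nCvΔT with Cv = (3/2)R = 12.5 J/(mol·K).
ΔU = 0.930×12.5×(864−543) = 3730 J.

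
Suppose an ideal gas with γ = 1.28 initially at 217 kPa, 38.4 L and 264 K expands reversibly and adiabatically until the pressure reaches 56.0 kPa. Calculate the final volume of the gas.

111 L

Adiabatic: T₂/T₁ = (P₂/P₁)^((γ−1)/γ) ⇒ T₂ = 264×(0.258)^0.219 = 196 K; V₂ = 111 L.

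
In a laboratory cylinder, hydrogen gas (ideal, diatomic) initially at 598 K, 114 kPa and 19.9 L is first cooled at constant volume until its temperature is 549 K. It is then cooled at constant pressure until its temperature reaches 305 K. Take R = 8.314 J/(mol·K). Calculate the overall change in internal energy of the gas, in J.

-2780 J

n = P₁V₁/(RT₁) = 114×19.9/(8.314×598) = 0.456 mol.
Step 1 — Isochoric: V stays 19.9 L; P/T = const ⇒ T₂ = 549 K, P₂ = 105 kPa.
W = 0 (no volume change).
ΔU = nCvΔT = 0.456×20.8×(549−598) = -465 J.
Q = ΔU = -465 J.
State after step 1: P = 105 kPa, V = 19.9 L, T = 549 K.
Step 2 — Isobaric: P stays 105 kPa; V/T = const ⇒ T₂ = 305 K, V₂ = 11.1 L.
W = PΔV = 105×(11.1−19.9) kPa·L = -926 J.
ΔU = nCvΔT = 0.456×20.8×(305−549) = -2310 J.
Q = ΔU + W = nCpΔT = -3240 J.
Net over both steps: W = -926 J, Q = -3700 J, ΔU = -2780 J.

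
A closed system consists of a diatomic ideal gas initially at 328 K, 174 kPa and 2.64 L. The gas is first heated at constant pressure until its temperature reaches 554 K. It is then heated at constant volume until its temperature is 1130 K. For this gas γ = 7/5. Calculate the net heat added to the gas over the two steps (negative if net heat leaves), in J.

3120 J

n = P₁V₁/(RT₁) = 174×2.64/(8.314×328) = 0.168 mol.
Step 1 — Isobaric: P stays 174 kPa; V/T = const ⇒ T₂ = 554 K, V₂ = 4.46 L.
W = PΔV = 174×(4.46−2.64) kPa·L = 317 J.
ΔU = nCvΔT = 0.168×20.8×(554−328) = 791 J.
Q = ΔU + W = nCpΔT = 1110 J.
State after step 1: P = 174 kPa, V = 4.46 L, T = 554 K.
Step 2 — Isochoric: V stays 4.46 L; P/T = const ⇒ T₂ = 1130 K, P₂ = 355 kPa.
W = 0 (no volume change).
ΔU = nCvΔT = 0.168×20.8×(1130−554) = 2020 J.
Q = ΔU = 2020 J.
Net over both steps: W = 317 J, Q = 3120 J, ΔU = 2810 J.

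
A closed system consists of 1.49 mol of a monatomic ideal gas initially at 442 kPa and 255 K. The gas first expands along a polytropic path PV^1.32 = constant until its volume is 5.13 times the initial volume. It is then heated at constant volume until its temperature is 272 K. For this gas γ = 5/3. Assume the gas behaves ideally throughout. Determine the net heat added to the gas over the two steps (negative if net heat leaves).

V₁ = nRT₁/P₁ = 1.49×8.314×255/442 = 7.15 L.
Step 1 — Polytropic n=1.32: T₂ = T₁(V₁/V₂)^(n−1) = 255×(0.195)^0.32 = 151 K; P₂ = P₁(V₁/V₂)^n = 51.1 kPa.
W = (P₁V₁−P₂V₂)/(n−1) = (442×7.15−51.1×36.7)/0.32 = 4020 J.
ΔU = nCvΔT = 1.49×12.5×(151−255) = -1930 J.
Q = ΔU + W = 2090 J.
State after step 1: P = 51.1 kPa, V = 36.7 L, T = 151 K.
Step 2 — Isochoric: V stays 36.7 L; P/T = const ⇒ T₂ = 272 K, P₂ = 91.9 kPa.
W = 0 (no volume change).
ΔU = nCvΔT = 1.49×12.5×(272−151) = 2250 J.
Q = ΔU = 2250 J.
Net over both steps: W = 4020 J, Q = 4340 J, ΔU = 316 J.

4340 J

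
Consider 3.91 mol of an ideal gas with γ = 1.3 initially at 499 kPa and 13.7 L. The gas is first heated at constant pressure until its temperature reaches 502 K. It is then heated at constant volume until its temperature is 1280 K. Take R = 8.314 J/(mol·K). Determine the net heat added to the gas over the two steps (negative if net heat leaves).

125000 J

T₁ = P₁V₁/(nR) = 499×13.7/(3.91×8.314) = 210 K.
Step 1 — Isobaric: P stays 499 kPa; V/T = const ⇒ T₂ = 502 K, V₂ = 32.7 L.
W = PΔV = 499×(32.7−13.7) kPa·L = 9480 J.
ΔU = nCvΔT = 3.91×27.7×(502−210) = 31600 J.
Q = ΔU + W = nCpΔT = 41100 J.
State after step 1: P = 499 kPa, V = 32.7 L, T = 502 K.
Step 2 — Isochoric: V stays 32.7 L; P/T = const ⇒ T₂ = 1280 K, P₂ = 1270 kPa.
W = 0 (no volume change).
ΔU = nCvΔT = 3.91×27.7×(1280−502) = 84300 J.
Q = ΔU = 84300 J.
Net over both steps: W = 9480 J, Q = 125000 J, ΔU = 116000 J.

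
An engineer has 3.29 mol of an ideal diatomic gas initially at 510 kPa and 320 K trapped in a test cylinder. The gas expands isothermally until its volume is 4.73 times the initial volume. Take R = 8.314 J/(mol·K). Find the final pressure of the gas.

108 kPa

V₁ = nRT₁/P₁ = 3.29×8.314×320/510 = 17.2 L.
Isothermal: T stays 320 K; PV = const ⇒ V₂ = 81.2 L, P₂ = 108 kPa.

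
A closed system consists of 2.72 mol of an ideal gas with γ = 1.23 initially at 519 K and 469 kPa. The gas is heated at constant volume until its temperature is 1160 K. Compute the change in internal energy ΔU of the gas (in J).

63000 J

V₁ = nRT₁/P₁ = 2.72×8.314×519/469 = 25.0 L.
Isochoric: V stays 25.0 L; P/T = const ⇒ T₂ = 1160 K, P₂ = 1050 kPa.
For an ideal gas ΔU = nCvΔT with Cv = R/(γ−1) = 36.1 J/(mol·K).
ΔU = 2.72×36.1×(1160−519) = 63000 J.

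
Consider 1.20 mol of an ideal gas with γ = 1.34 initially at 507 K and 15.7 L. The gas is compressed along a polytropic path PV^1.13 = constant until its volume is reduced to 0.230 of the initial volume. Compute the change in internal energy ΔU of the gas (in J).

3130 J

P₁ = nRT₁/V₁ = 1.20×8.314×507/15.7 = 322 kPa.
Polytropic n=1.13: T₂ = T₁(V₁/V₂)^(n−1) = 507×(4.35)^0.13 = 614 K; P₂ = P₁(V₁/V₂)^n = 1700 kPa.
For an ideal gas ΔU = nCvΔT with Cv = R/(γ−1) = 24.5 J/(mol·K).
ΔU = 1.20×24.5×(614−507) = 3130 J.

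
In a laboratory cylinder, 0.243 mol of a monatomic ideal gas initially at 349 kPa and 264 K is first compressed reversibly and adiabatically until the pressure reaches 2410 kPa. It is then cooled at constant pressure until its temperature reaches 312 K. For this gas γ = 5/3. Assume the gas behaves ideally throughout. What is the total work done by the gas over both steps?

-1460 J

V₁ = nRT₁/P₁ = 0.243×8.314×264/349 = 1.53 L.
Step 1 — Adiabatic: T₂/T₁ = (P₂/P₁)^((γ−1)/γ) ⇒ T₂ = 264×(6.91)^0.400 = 572 K; V₂ = 0.479 L.
ΔU = nCvΔT = 0.243×12.5×(572−264) = 933 J.
Q = 0 for an adiabatic process, so W = −ΔU = -933 J.
State after step 1: P = 2410 kPa, V = 0.479 L, T = 572 K.
Step 2 — Isobaric: P stays 2410 kPa; V/T = const ⇒ T₂ = 312 K, V₂ = 0.262 L.
W = PΔV = 2410×(0.262−0.479) kPa·L = -525 J.
ΔU = nCvΔT = 0.243×12.5×(312−572) = -787 J.
Q = ΔU + W = nCpΔT = -1310 J.
Net over both steps: W = -1460 J, Q = -1310 J, ΔU = 145 J.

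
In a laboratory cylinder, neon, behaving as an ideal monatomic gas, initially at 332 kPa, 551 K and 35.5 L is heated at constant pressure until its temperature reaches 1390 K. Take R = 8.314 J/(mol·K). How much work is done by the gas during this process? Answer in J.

n = P₁V₁/(RT₁) = 332×35.5/(8.314×551) = 2.57 mol.
Isobaric: P stays 332 kPa; V/T = const ⇒ T₂ = 1390 K, V₂ = 89.6 L.
W = PΔV = 332×(89.6−35.5) kPa·L = 17900 J.

17900 J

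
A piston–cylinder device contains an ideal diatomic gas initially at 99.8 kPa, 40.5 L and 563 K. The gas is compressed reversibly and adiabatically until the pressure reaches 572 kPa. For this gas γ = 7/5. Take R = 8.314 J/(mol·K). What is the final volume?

Adiabatic: T₂/T₁ = (P₂/P₁)^((γ−1)/γ) ⇒ T₂ = 563×(5.73)^0.286 = 927 K; V₂ = 11.6 L.

11.6 L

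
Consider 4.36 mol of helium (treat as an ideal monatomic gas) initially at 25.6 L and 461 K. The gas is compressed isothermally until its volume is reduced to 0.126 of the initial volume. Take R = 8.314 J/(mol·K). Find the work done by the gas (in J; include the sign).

-34600 J

P₁ = nRT₁/V₁ = 4.36×8.314×461/25.6 = 653 kPa.
Isothermal: T stays 461 K; PV = const ⇒ V₂ = 3.23 L, P₂ = 5180 kPa.
W = nRT ln(V₂/V₁) = 4.36×8.314×461×ln(0.126) = -34600 J.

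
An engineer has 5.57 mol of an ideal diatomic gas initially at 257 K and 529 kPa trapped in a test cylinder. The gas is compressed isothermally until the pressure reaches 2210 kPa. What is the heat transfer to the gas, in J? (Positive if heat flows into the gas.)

V₁ = nRT₁/P₁ = 5.57×8.314×257/529 = 22.5 L.
Isothermal: T stays 257 K; PV = const ⇒ V₂ = 5.39 L, P₂ = 2210 kPa.
ΔU = 0 (ideal gas, T constant).
W = nRT ln(V₂/V₁) = 5.57×8.314×257×ln(0.239) = -17000 J.
Q = ΔU + W = -17000 J.

-17000 J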